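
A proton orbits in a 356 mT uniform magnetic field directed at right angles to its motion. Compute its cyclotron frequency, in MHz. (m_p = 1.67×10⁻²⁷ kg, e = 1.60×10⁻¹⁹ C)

f ≈ 5.43 MHz

f = qB/(2πm) = (1×1.60×10^-19)(0.356) / [2π(1.67×10^-27)] = 5.43×10^6 Hz.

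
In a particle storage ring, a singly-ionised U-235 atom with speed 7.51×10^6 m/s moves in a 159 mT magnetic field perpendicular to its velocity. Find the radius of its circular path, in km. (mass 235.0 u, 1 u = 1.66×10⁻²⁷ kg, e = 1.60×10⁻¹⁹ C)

The magnetic force provides the centripetal force: qvB = mv²/r, so r = mv/(qB).
r = (3.90×10^-25 kg)(7.51×10^6 m/s) / [(1×1.60×10^-19 C)(0.159 T)] = 115 m.

r ≈ 0.115 km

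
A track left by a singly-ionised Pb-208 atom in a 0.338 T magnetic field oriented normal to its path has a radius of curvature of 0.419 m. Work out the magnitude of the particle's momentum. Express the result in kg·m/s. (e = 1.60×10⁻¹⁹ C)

p ≈ 2.27×10^-20 kg·m/s

Since qvB = mv²/r, the momentum p = mv = qBr.
p = (1×1.60×10^-19)(0.338)(0.419) = 2.27×10^-20 kg·m/s.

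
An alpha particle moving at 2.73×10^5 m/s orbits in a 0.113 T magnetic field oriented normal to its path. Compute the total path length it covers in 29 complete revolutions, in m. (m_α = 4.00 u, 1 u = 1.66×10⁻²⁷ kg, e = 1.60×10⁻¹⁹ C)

r = mv/(qB) = 0.0501 m, so one revolution covers 2πr = 0.315 m.
In 29 revolutions: L = 29·2πr = 9.13 m.

L ≈ 9.13 m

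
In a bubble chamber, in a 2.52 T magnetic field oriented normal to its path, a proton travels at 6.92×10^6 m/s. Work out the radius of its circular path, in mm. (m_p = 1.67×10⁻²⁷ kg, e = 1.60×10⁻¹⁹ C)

r ≈ 28.7 mm

The magnetic force provides the centripetal force: qvB = mv²/r, so r = mv/(qB).
r = (1.67×10^-27 kg)(6.92×10^6 m/s) / [(1×1.60×10^-19 C)(2.52 T)] = 0.0287 m.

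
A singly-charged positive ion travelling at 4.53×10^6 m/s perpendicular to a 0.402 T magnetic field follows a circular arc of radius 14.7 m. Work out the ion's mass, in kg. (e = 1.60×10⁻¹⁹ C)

m ≈ 2.09×10^-25 kg

qvB = mv²/r ⇒ m = qBr/v.
m = (1×1.60×10^-19)(0.402)(14.7) / (4.53×10^6) = 2.09×10^-25 kg.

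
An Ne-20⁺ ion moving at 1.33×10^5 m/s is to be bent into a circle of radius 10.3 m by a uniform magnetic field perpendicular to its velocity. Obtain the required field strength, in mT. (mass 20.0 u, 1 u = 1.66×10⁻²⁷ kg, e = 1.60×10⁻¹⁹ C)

B ≈ 2.68 mT

qvB = mv²/r gives B = mv/(qr).
B = (3.32×10^-26)(1.33×10^5) / [(1×1.60×10^-19)(10.3)] = 2.68×10^-3 T.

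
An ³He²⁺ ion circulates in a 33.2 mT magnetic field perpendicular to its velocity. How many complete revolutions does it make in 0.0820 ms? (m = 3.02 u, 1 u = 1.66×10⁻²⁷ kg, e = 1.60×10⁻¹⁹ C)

N = 27

T = 2πm/(qB) = 2π(5.0132×10^-27) / [(2×1.60×10^-19)(0.0332)] = 2.9649×10^-6 s.
N = t/T = 8.20×10^-5 / 2.9649×10^-6 ≈ 27.66, so 27 complete revolutions.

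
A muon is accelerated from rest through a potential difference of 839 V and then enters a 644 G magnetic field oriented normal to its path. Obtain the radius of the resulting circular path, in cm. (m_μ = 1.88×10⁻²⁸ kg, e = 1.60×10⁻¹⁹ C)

r ≈ 2.18 cm

The kinetic energy gained is K = qV = (1×1.60×10^-19)(839) = 1.34×10^-16 J.
v = √(2K/m) = 1.20×10^6 m/s.
r = mv/(qB) = (1.88×10^-28)(1.20×10^6) / [(1×1.60×10^-19)(0.0644)] = 0.0218 m.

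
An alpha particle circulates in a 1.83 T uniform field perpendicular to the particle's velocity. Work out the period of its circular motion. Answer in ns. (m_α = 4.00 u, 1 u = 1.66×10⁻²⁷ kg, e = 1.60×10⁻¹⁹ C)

T ≈ 71.2 ns

The cyclotron period is independent of speed: T = 2πm/(qB).
T = 2π(6.64×10^-27) / [(2×1.60×10^-19)(1.83)] = 7.12×10^-8 s.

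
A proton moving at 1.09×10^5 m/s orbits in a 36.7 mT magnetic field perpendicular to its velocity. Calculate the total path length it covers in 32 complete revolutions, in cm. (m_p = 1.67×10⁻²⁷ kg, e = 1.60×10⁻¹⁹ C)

r = mv/(qB) = 0.0310 m, so one revolution covers 2πr = 0.195 m.
In 32 revolutions: L = 32·2πr = 6.23 m.

L ≈ 623 cm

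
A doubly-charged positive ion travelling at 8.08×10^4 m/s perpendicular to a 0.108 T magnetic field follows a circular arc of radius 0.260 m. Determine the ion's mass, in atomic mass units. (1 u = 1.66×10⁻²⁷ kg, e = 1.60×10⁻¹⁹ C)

qvB = mv²/r ⇒ m = qBr/v.
m = (2×1.60×10^-19)(0.108)(0.260) / (8.08×10^4) = 1.11×10^-25 kg = 67.0 u.

m ≈ 67.0 u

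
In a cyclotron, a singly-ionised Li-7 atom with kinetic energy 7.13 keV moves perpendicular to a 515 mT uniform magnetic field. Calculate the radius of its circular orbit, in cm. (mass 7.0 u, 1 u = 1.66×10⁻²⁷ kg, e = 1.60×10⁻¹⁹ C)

Convert the energy: K = 7.13 keV = 1.14×10^-15 J.
v = √(2K/m) = √(2·1.14×10^-15/1.16×10^-26) = 4.43×10^5 m/s.
r = mv/(qB) = (1.16×10^-26)(4.43×10^5) / [(1×1.60×10^-19)(0.515)] = 0.0625 m.

r ≈ 6.25 cm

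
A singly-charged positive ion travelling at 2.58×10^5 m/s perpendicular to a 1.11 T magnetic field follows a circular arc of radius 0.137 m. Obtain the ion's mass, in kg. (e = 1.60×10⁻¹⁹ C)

qvB = mv²/r ⇒ m = qBr/v.
m = (1×1.60×10^-19)(1.11)(0.137) / (2.58×10^5) = 9.43×10^-26 kg.

m ≈ 9.43×10^-26 kg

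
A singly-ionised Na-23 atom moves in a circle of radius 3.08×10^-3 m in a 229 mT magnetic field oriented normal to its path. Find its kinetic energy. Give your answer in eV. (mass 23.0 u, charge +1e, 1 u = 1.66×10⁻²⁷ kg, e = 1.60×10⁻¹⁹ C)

v = qBr/m = (1×1.60×10^-19)(0.229)(3.08×10^-3) / (3.82×10^-26) = 2960 m/s.
K = ½mv² = 0.5·(3.82×10^-26)·(2960)² = 1.67×10^-19 J = 1.04 eV.

K ≈ 1.04 eV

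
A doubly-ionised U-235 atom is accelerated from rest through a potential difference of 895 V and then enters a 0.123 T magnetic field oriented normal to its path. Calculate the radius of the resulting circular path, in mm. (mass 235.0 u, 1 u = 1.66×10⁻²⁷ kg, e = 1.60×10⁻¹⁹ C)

The kinetic energy gained is K = qV = (2×1.60×10^-19)(895) = 2.86×10^-16 J.
v = √(2K/m) = 3.83×10^4 m/s.
r = mv/(qB) = (3.90×10^-25)(3.83×10^4) / [(2×1.60×10^-19)(0.123)] = 0.380 m.

r ≈ 380 mm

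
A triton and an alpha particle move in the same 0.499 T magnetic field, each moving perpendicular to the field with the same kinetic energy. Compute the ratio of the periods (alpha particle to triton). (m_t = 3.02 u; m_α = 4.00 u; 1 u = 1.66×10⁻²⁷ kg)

ratio ≈ 0.662

T = 2πm/(qB) is independent of speed, so T₂/T₁ = (m₂/q₂)/(m₁/q₁).
T_{alpha particle}/T_{triton} = (6.64×10^-27/2e) / (5.01×10^-27/1e) = 0.662.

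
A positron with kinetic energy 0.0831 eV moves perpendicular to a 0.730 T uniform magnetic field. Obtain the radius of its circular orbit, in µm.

r ≈ 1.33 µm

Convert the energy: K = 0.0831 eV = 1.33×10^-20 J.
v = √(2K/m) = √(2·1.33×10^-20/9.11×10^-31) = 1.71×10^5 m/s.
r = mv/(qB) = (9.11×10^-31)(1.71×10^5) / [(1×1.60×10^-19)(0.730)] = 1.33×10^-6 m.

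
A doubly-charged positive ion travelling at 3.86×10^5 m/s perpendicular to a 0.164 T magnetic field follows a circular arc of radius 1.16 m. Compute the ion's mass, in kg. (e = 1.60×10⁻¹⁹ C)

m ≈ 1.58×10^-25 kg

qvB = mv²/r ⇒ m = qBr/v.
m = (2×1.60×10^-19)(0.164)(1.16) / (3.86×10^5) = 1.58×10^-25 kg.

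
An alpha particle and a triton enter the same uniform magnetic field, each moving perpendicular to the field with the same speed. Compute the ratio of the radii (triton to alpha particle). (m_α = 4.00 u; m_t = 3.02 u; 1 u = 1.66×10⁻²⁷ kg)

ratio ≈ 1.51

r = mv/(qB) ⇒ at equal v, r ∝ m/q.
r_{triton}/r_{alpha particle} = 1.51.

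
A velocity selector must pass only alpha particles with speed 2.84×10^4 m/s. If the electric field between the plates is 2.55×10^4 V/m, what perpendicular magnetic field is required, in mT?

qE = qvB ⇒ B = E/v = (2.55×10^4) / (2.84×10^4) = 0.898 T.

B ≈ 898 mT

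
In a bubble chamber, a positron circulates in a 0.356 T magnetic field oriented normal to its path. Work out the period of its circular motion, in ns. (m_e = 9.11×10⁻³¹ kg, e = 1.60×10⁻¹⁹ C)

T ≈ 0.100 ns

The cyclotron period is independent of speed: T = 2πm/(qB).
T = 2π(9.11×10^-31) / [(1×1.60×10^-19)(0.356)] = 1.00×10^-10 s.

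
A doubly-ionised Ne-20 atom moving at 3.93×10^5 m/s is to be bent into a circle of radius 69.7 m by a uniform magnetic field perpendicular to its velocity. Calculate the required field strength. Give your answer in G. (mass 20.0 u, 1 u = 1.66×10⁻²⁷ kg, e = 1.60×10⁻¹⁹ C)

qvB = mv²/r gives B = mv/(qr).
B = (3.32×10^-26)(3.93×10^5) / [(2×1.60×10^-19)(69.7)] = 5.85×10^-4 T.

B ≈ 5.85 G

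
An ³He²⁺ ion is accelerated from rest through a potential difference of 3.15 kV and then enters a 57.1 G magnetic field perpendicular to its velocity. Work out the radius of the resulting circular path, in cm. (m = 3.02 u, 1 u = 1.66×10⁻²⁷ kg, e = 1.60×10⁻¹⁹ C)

The kinetic energy gained is K = qV = (2×1.60×10^-19)(3150) = 1.01×10^-15 J.
v = √(2K/m) = 6.34×10^5 m/s.
r = mv/(qB) = (5.01×10^-27)(6.34×10^5) / [(2×1.60×10^-19)(5.71×10^-3)] = 1.74 m.

r ≈ 174 cm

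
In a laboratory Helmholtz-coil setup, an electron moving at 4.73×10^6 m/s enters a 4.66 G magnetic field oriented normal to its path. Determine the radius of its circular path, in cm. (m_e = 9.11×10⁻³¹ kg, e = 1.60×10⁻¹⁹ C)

The magnetic force provides the centripetal force: qvB = mv²/r, so r = mv/(qB).
r = (9.11×10^-31 kg)(4.73×10^6 m/s) / [(1×1.60×10^-19 C)(4.66×10^-4 T)] = 0.0578 m.

r ≈ 5.78 cm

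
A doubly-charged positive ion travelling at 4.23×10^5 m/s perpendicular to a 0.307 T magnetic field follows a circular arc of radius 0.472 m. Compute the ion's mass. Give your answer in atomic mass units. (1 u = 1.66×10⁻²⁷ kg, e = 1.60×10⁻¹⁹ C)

qvB = mv²/r ⇒ m = qBr/v.
m = (2×1.60×10^-19)(0.307)(0.472) / (4.23×10^5) = 1.10×10^-25 kg = 66.0 u.

m ≈ 66.0 u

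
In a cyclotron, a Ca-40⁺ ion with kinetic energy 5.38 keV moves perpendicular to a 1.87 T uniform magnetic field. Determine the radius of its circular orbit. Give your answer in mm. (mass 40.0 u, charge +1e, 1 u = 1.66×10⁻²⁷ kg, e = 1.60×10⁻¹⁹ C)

Convert the energy: K = 5.38 keV = 8.61×10^-16 J.
v = √(2K/m) = √(2·8.61×10^-16/6.64×10^-26) = 1.61×10^5 m/s.
r = mv/(qB) = (6.64×10^-26)(1.61×10^5) / [(1×1.60×10^-19)(1.87)] = 0.0357 m.

r ≈ 35.7 mm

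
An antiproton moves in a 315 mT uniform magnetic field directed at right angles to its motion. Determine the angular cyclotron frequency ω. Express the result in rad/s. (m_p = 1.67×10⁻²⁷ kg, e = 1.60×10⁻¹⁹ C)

ω ≈ 3.02×10^7 rad/s

ω = qB/m = (1×1.60×10^-19)(0.315) / (1.67×10^-27) = 3.02×10^7 rad/s.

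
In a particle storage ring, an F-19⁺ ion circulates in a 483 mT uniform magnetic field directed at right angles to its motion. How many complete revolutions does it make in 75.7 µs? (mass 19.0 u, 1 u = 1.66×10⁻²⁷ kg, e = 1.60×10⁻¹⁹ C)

N = 29

T = 2πm/(qB) = 2π(3.154×10^-26) / [(1×1.60×10^-19)(0.483)] = 2.5643×10^-6 s.
N = t/T = 7.57×10^-5 / 2.5643×10^-6 ≈ 29.52, so 29 complete revolutions.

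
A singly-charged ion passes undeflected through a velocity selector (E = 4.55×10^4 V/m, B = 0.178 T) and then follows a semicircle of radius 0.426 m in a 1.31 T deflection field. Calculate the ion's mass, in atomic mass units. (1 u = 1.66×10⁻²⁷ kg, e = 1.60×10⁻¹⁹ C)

v = E/B₁ = 2.56×10^5 m/s.
From r = mv/(qB₂), m = qB₂r/v = (1×1.60×10^-19)(1.31)(0.426) / (2.56×10^5) = 3.49×10^-25 kg.
In atomic mass units: m = 3.49×10^-25 / 1.66×10^-27 = 210 u.

m ≈ 210 u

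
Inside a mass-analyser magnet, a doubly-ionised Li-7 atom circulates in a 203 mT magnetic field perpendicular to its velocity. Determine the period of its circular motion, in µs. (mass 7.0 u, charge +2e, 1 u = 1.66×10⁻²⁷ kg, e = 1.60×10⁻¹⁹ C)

The cyclotron period is independent of speed: T = 2πm/(qB).
T = 2π(1.16×10^-26) / [(2×1.60×10^-19)(0.203)] = 1.12×10^-6 s.

T ≈ 1.12 µs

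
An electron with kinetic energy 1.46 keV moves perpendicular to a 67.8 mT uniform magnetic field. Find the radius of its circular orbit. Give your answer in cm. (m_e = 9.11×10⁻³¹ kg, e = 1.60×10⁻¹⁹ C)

Convert the energy: K = 1.46 keV = 2.34×10^-16 J.
v = √(2K/m) = √(2·2.34×10^-16/9.11×10^-31) = 2.26×10^7 m/s.
r = mv/(qB) = (9.11×10^-31)(2.26×10^7) / [(1×1.60×10^-19)(0.0678)] = 1.90×10^-3 m.

r ≈ 0.190 cm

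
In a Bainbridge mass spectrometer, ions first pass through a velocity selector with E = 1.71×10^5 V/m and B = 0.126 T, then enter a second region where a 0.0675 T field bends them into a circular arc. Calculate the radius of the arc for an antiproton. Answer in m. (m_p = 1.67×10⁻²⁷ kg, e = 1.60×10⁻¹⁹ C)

The selector passes v = E/B = 1.71×10^5/0.126 = 1.36×10^6 m/s.
In the deflection region, r = mv/(qB₂) = (1.67×10^-27)(1.36×10^6) / [(1×1.60×10^-19)(0.0675)] = 0.210 m.

r ≈ 0.210 m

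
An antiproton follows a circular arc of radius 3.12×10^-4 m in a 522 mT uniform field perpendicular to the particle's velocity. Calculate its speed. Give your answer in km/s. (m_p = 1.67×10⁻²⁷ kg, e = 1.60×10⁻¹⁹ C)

From qvB = mv²/r, v = qBr/m.
v = (1×1.60×10^-19)(0.522)(3.12×10^-4) / (1.67×10^-27) = 1.56×10^4 m/s.

v ≈ 15.6 km/s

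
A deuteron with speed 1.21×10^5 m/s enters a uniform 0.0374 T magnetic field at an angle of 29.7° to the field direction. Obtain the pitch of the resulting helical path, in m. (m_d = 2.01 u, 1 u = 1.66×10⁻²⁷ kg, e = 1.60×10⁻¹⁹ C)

The velocity component along B is v∥ = v cos29.7° = 1.05×10^5 m/s.
The cyclotron period T = 2πm/(qB) = 3.50×10^-6 s is set by m, q, B alone.
Pitch = v∥·T = (1.05×10^5)(3.50×10^-6) = 0.368 m.

pitch ≈ 0.368 m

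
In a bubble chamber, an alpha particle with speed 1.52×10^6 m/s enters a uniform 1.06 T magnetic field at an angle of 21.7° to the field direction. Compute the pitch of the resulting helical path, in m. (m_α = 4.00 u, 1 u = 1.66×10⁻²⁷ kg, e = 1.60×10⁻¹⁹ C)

The velocity component along B is v∥ = v cos21.7° = 1.41×10^6 m/s.
The cyclotron period T = 2πm/(qB) = 1.23×10^-7 s is set by m, q, B alone.
Pitch = v∥·T = (1.41×10^6)(1.23×10^-7) = 0.174 m.

pitch ≈ 0.174 m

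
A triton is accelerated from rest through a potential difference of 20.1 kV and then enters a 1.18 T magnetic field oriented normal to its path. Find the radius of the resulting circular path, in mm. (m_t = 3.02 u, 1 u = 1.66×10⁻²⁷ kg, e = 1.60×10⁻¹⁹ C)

r ≈ 30.1 mm

The kinetic energy gained is K = qV = (1×1.60×10^-19)(2.01×10^4) = 3.22×10^-15 J.
v = √(2K/m) = 1.13×10^6 m/s.
r = mv/(qB) = (5.01×10^-27)(1.13×10^6) / [(1×1.60×10^-19)(1.18)] = 0.0301 m.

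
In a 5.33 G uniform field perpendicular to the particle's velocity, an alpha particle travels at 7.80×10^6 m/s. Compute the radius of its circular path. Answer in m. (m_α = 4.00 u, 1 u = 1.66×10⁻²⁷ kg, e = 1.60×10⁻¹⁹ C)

The magnetic force provides the centripetal force: qvB = mv²/r, so r = mv/(qB).
r = (6.64×10^-27 kg)(7.80×10^6 m/s) / [(2×1.60×10^-19 C)(5.33×10^-4 T)] = 304 m.

r ≈ 304 m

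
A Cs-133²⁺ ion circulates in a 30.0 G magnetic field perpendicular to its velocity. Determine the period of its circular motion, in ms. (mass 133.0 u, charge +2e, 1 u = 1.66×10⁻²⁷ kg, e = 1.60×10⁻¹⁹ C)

The cyclotron period is independent of speed: T = 2πm/(qB).
T = 2π(2.21×10^-25) / [(2×1.60×10^-19)(3.00×10^-3)] = 1.45×10^-3 s.

T ≈ 1.45 ms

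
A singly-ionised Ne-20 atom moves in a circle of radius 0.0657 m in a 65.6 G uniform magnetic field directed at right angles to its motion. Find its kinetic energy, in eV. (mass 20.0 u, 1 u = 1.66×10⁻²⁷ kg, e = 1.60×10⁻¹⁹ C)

v = qBr/m = (1×1.60×10^-19)(6.56×10^-3)(0.0657) / (3.32×10^-26) = 2080 m/s.
K = ½mv² = 0.5·(3.32×10^-26)·(2080)² = 7.16×10^-20 J = 0.448 eV.

K ≈ 0.448 eV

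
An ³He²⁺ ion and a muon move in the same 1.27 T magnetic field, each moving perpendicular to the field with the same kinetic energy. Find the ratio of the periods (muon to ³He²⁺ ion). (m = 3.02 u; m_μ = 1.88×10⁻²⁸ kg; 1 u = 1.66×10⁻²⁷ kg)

ratio ≈ 0.0750

T = 2πm/(qB) is independent of speed, so T₂/T₁ = (m₂/q₂)/(m₁/q₁).
T_{muon}/T_{³He²⁺ ion} = (1.88×10^-28/1e) / (5.01×10^-27/2e) = 0.0750.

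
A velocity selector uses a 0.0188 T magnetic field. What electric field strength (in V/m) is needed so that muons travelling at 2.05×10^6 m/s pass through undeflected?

qE = qvB ⇒ E = vB = (2.05×10^6)(0.0188) = 3.85×10^4 V/m.

E ≈ 3.85×10^4 V/m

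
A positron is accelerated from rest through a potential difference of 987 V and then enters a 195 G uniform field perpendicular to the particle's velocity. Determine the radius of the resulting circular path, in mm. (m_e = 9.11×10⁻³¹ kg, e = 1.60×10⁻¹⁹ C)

The kinetic energy gained is K = qV = (1×1.60×10^-19)(987) = 1.58×10^-16 J.
v = √(2K/m) = 1.86×10^7 m/s.
r = mv/(qB) = (9.11×10^-31)(1.86×10^7) / [(1×1.60×10^-19)(0.0195)] = 5.44×10^-3 m.

r ≈ 5.44 mm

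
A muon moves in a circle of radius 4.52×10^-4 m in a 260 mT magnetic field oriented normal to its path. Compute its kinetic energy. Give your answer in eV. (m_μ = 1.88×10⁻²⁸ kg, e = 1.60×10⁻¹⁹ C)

K ≈ 5.88 eV

v = qBr/m = (1×1.60×10^-19)(0.260)(4.52×10^-4) / (1.88×10^-28) = 1.00×10^5 m/s.
K = ½mv² = 0.5·(1.88×10^-28)·(1.00×10^5)² = 9.40×10^-19 J = 5.88 eV.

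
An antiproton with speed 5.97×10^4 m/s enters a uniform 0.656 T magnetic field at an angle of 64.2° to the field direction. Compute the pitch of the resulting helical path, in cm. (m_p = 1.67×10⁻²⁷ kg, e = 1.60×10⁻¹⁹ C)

pitch ≈ 0.260 cm

The velocity component along B is v∥ = v cos64.2° = 2.60×10^4 m/s.
The cyclotron period T = 2πm/(qB) = 10.00×10^-8 s is set by m, q, B alone.
Pitch = v∥·T = (2.60×10^4)(10.00×10^-8) = 2.60×10^-3 m.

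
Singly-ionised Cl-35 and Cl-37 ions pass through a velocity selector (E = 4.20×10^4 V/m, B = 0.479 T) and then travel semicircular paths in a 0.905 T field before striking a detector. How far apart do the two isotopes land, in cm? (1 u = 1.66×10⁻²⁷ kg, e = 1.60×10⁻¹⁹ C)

Δd ≈ 0.402 cm

Both emerge at v = E/B₁ = 8.77×10^4 m/s.
r = mv/(qB₂), so r₁ = 0.03518 m and r₂ = 0.03719 m, giving Δr = 2.01×10^-3 m.
After a semicircle each ion lands a diameter 2r from the entry slit, so the separation is 2Δr = 4.02×10^-3 m.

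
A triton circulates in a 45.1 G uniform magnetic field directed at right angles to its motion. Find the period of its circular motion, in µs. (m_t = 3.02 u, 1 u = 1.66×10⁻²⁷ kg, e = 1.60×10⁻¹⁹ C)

The cyclotron period is independent of speed: T = 2πm/(qB).
T = 2π(5.01×10^-27) / [(1×1.60×10^-19)(4.51×10^-3)] = 4.37×10^-5 s.

T ≈ 43.7 µs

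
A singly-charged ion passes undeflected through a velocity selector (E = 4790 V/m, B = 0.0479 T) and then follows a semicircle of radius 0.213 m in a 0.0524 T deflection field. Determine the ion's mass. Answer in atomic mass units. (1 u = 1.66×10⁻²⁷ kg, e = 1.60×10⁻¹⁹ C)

v = E/B₁ = 1.00×10^5 m/s.
From r = mv/(qB₂), m = qB₂r/v = (1×1.60×10^-19)(0.0524)(0.213) / (1.00×10^5) = 1.79×10^-26 kg.
In atomic mass units: m = 1.79×10^-26 / 1.66×10^-27 = 10.8 u.

m ≈ 10.8 u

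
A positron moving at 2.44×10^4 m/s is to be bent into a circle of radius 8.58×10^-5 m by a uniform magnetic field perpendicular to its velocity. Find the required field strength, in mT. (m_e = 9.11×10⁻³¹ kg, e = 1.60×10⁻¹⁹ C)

B ≈ 1.62 mT

qvB = mv²/r gives B = mv/(qr).
B = (9.11×10^-31)(2.44×10^4) / [(1×1.60×10^-19)(8.58×10^-5)] = 1.62×10^-3 T.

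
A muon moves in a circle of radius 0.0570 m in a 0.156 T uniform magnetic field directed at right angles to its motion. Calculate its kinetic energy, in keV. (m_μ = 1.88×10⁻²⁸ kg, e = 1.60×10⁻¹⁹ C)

v = qBr/m = (1×1.60×10^-19)(0.156)(0.0570) / (1.88×10^-28) = 7.57×10^6 m/s.
K = ½mv² = 0.5·(1.88×10^-28)·(7.57×10^6)² = 5.38×10^-15 J = 33.6 keV.

K ≈ 33.6 keV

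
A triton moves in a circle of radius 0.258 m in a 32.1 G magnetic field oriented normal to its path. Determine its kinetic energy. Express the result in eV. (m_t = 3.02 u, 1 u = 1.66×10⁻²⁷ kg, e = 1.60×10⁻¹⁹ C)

K ≈ 10.9 eV

v = qBr/m = (1×1.60×10^-19)(3.21×10^-3)(0.258) / (5.01×10^-27) = 2.64×10^4 m/s.
K = ½mv² = 0.5·(5.01×10^-27)·(2.64×10^4)² = 1.75×10^-18 J = 10.9 eV.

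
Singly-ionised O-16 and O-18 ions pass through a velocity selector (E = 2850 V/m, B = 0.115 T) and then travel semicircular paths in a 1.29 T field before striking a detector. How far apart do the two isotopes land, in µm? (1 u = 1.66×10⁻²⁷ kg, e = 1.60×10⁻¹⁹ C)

Δd ≈ 797 µm

Both emerge at v = E/B₁ = 2.48×10^4 m/s.
r = mv/(qB₂), so r₁ = 3.189×10^-3 m and r₂ = 3.588×10^-3 m, giving Δr = 3.99×10^-4 m.
After a semicircle each ion lands a diameter 2r from the entry slit, so the separation is 2Δr = 7.97×10^-4 m.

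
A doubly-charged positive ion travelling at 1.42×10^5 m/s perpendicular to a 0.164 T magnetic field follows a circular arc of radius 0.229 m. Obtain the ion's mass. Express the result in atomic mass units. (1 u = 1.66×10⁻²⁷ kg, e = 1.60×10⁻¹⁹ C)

m ≈ 51.0 u

qvB = mv²/r ⇒ m = qBr/v.
m = (2×1.60×10^-19)(0.164)(0.229) / (1.42×10^5) = 8.46×10^-26 kg = 51.0 u.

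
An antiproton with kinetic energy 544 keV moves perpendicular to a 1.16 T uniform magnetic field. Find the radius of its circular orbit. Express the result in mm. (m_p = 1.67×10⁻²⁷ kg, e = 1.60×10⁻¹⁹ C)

r ≈ 91.9 mm

Convert the energy: K = 544 keV = 8.70×10^-14 J.
v = √(2K/m) = √(2·8.70×10^-14/1.67×10^-27) = 1.02×10^7 m/s.
r = mv/(qB) = (1.67×10^-27)(1.02×10^7) / [(1×1.60×10^-19)(1.16)] = 0.0919 m.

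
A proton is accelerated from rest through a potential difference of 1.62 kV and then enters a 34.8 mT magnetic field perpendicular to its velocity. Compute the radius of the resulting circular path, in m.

The kinetic energy gained is K = qV = (1×1.60×10^-19)(1620) = 2.59×10^-16 J.
v = √(2K/m) = 5.57×10^5 m/s.
r = mv/(qB) = (1.67×10^-27)(5.57×10^5) / [(1×1.60×10^-19)(0.0348)] = 0.167 m.

r ≈ 0.167 m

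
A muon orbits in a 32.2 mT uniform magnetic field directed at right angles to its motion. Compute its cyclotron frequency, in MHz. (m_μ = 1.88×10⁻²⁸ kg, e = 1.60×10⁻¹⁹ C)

f ≈ 4.36 MHz

f = qB/(2πm) = (1×1.60×10^-19)(0.0322) / [2π(1.88×10^-28)] = 4.36×10^6 Hz.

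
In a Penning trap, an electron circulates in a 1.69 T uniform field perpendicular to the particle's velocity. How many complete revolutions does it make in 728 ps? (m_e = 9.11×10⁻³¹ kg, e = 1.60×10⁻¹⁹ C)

T = 2πm/(qB) = 2π(9.11×10^-31) / [(1×1.60×10^-19)(1.69)] = 2.1169×10^-11 s.
N = t/T = 7.28×10^-10 / 2.1169×10^-11 ≈ 34.39, so 34 complete revolutions.

N = 34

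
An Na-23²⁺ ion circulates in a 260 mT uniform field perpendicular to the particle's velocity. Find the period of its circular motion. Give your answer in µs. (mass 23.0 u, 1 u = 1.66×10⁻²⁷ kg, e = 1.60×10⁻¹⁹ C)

T ≈ 2.88 µs

The cyclotron period is independent of speed: T = 2πm/(qB).
T = 2π(3.82×10^-26) / [(2×1.60×10^-19)(0.260)] = 2.88×10^-6 s.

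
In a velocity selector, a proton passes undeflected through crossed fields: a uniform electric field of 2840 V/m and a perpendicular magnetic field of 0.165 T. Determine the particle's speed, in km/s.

v ≈ 17.2 km/s

For zero net force, qE = qvB, so v = E/B.
v = (2840) / (0.165) = 1.72×10^4 m/s.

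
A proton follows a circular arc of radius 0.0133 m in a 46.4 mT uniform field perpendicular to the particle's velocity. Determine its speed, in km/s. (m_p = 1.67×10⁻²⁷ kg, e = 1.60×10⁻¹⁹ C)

From qvB = mv²/r, v = qBr/m.
v = (1×1.60×10^-19)(0.0464)(0.0133) / (1.67×10^-27) = 5.91×10^4 m/s.

v ≈ 59.1 km/s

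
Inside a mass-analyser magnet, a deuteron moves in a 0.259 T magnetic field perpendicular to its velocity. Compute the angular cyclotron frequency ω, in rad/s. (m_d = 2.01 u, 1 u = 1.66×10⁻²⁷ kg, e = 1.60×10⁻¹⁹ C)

ω ≈ 1.24×10^7 rad/s

ω = qB/m = (1×1.60×10^-19)(0.259) / (3.34×10^-27) = 1.24×10^7 rad/s.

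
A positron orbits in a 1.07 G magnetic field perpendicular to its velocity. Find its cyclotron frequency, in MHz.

f ≈ 2.99 MHz

f = qB/(2πm) = (1×1.60×10^-19)(1.07×10^-4) / [2π(9.11×10^-31)] = 2.99×10^6 Hz.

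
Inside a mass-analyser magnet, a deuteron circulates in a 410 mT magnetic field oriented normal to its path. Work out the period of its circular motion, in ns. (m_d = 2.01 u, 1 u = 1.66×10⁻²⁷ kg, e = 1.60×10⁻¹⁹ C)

T ≈ 320 ns

The cyclotron period is independent of speed: T = 2πm/(qB).
T = 2π(3.34×10^-27) / [(1×1.60×10^-19)(0.410)] = 3.20×10^-7 s.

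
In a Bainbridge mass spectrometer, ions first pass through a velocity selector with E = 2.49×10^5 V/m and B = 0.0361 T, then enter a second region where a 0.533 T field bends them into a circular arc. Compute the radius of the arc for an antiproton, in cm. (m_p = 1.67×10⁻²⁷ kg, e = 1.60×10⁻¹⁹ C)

The selector passes v = E/B = 2.49×10^5/0.0361 = 6.90×10^6 m/s.
In the deflection region, r = mv/(qB₂) = (1.67×10^-27)(6.90×10^6) / [(1×1.60×10^-19)(0.533)] = 0.135 m.

r ≈ 13.5 cm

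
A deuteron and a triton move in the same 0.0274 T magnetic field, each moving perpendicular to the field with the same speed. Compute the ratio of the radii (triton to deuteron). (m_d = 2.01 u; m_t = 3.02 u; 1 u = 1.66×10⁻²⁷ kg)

r = mv/(qB) ⇒ at equal v, r ∝ m/q.
r_{triton}/r_{deuteron} = 1.50.

ratio ≈ 1.50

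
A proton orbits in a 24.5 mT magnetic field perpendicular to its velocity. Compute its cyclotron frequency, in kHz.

f ≈ 374 kHz

f = qB/(2πm) = (1×1.60×10^-19)(0.0245) / [2π(1.67×10^-27)] = 3.74×10^5 Hz.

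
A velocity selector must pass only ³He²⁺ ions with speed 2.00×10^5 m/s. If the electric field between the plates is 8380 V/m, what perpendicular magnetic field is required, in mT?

qE = qvB ⇒ B = E/v = (8380) / (2.00×10^5) = 0.0419 T.

B ≈ 41.9 mT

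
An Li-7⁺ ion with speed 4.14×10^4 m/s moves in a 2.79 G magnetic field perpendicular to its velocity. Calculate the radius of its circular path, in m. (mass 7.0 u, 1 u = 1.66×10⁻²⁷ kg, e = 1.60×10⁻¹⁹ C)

r ≈ 10.8 m

The magnetic force provides the centripetal force: qvB = mv²/r, so r = mv/(qB).
r = (1.16×10^-26 kg)(4.14×10^4 m/s) / [(1×1.60×10^-19 C)(2.79×10^-4 T)] = 10.8 m.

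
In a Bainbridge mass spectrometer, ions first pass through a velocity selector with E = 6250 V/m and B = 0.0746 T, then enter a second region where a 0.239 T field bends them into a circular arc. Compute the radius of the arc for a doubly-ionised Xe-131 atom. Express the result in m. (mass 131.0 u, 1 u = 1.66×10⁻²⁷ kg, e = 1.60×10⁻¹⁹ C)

r ≈ 0.238 m

The selector passes v = E/B = 6250/0.0746 = 8.38×10^4 m/s.
In the deflection region, r = mv/(qB₂) = (2.17×10^-25)(8.38×10^4) / [(2×1.60×10^-19)(0.239)] = 0.238 m.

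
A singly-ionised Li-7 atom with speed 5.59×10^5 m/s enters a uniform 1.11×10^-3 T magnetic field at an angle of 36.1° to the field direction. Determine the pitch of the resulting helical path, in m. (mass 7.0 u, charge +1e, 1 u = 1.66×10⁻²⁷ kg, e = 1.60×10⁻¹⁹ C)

The velocity component along B is v∥ = v cos36.1° = 4.52×10^5 m/s.
The cyclotron period T = 2πm/(qB) = 4.11×10^-4 s is set by m, q, B alone.
Pitch = v∥·T = (4.52×10^5)(4.11×10^-4) = 186 m.

pitch ≈ 186 m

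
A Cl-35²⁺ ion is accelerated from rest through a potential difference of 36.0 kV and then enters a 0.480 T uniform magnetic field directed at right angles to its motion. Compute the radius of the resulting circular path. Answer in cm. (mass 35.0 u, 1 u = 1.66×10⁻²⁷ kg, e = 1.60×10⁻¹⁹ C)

r ≈ 23.8 cm

The kinetic energy gained is K = qV = (2×1.60×10^-19)(3.60×10^4) = 1.15×10^-14 J.
v = √(2K/m) = 6.30×10^5 m/s.
r = mv/(qB) = (5.81×10^-26)(6.30×10^5) / [(2×1.60×10^-19)(0.480)] = 0.238 m.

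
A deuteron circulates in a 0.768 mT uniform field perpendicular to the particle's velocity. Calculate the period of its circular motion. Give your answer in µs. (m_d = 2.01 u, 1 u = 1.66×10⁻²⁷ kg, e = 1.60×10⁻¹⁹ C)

T ≈ 171 µs

The cyclotron period is independent of speed: T = 2πm/(qB).
T = 2π(3.34×10^-27) / [(1×1.60×10^-19)(7.68×10^-4)] = 1.71×10^-4 s.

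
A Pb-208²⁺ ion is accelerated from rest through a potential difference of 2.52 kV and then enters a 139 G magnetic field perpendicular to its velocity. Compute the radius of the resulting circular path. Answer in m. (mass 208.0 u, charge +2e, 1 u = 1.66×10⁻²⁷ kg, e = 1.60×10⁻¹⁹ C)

The kinetic energy gained is K = qV = (2×1.60×10^-19)(2520) = 8.06×10^-16 J.
v = √(2K/m) = 6.83×10^4 m/s.
r = mv/(qB) = (3.45×10^-25)(6.83×10^4) / [(2×1.60×10^-19)(0.0139)] = 5.31 m.

r ≈ 5.31 m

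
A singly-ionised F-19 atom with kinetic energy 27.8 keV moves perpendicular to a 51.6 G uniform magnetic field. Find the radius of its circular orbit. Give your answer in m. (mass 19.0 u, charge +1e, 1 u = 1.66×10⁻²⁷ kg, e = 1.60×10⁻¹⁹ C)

r ≈ 20.3 m

Convert the energy: K = 27.8 keV = 4.45×10^-15 J.
v = √(2K/m) = √(2·4.45×10^-15/3.15×10^-26) = 5.31×10^5 m/s.
r = mv/(qB) = (3.15×10^-26)(5.31×10^5) / [(1×1.60×10^-19)(5.16×10^-3)] = 20.3 m.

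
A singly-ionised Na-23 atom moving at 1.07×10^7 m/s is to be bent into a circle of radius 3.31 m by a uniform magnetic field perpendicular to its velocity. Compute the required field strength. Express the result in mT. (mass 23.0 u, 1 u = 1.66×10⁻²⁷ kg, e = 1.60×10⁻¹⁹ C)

qvB = mv²/r gives B = mv/(qr).
B = (3.82×10^-26)(1.07×10^7) / [(1×1.60×10^-19)(3.31)] = 0.771 T.

B ≈ 771 mT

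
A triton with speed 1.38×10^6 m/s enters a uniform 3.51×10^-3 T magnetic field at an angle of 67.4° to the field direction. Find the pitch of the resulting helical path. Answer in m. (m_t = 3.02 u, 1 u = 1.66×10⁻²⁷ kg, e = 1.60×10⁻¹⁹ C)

pitch ≈ 29.7 m

The velocity component along B is v∥ = v cos67.4° = 5.30×10^5 m/s.
The cyclotron period T = 2πm/(qB) = 5.61×10^-5 s is set by m, q, B alone.
Pitch = v∥·T = (5.30×10^5)(5.61×10^-5) = 29.7 m.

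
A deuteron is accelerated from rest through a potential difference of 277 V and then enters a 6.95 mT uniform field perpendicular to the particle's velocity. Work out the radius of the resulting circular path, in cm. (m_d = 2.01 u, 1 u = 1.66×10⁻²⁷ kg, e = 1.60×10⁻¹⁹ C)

The kinetic energy gained is K = qV = (1×1.60×10^-19)(277) = 4.43×10^-17 J.
v = √(2K/m) = 1.63×10^5 m/s.
r = mv/(qB) = (3.34×10^-27)(1.63×10^5) / [(1×1.60×10^-19)(6.95×10^-3)] = 0.489 m.

r ≈ 48.9 cm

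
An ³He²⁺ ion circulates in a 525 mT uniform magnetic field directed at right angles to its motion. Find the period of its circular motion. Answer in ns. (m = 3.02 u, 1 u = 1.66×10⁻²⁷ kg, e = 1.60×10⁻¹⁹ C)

The cyclotron period is independent of speed: T = 2πm/(qB).
T = 2π(5.01×10^-27) / [(2×1.60×10^-19)(0.525)] = 1.87×10^-7 s.

T ≈ 187 ns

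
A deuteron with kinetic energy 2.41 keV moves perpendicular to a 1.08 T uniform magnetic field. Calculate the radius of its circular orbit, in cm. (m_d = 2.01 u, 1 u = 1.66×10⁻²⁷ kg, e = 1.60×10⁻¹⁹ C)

Convert the energy: K = 2.41 keV = 3.86×10^-16 J.
v = √(2K/m) = √(2·3.86×10^-16/3.34×10^-27) = 4.81×10^5 m/s.
r = mv/(qB) = (3.34×10^-27)(4.81×10^5) / [(1×1.60×10^-19)(1.08)] = 9.28×10^-3 m.

r ≈ 0.928 cm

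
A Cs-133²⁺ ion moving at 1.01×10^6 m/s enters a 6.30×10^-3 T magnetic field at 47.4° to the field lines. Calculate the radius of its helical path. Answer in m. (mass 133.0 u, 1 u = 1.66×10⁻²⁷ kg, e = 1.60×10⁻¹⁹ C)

r ≈ 81.4 m

Only the perpendicular component v⊥ = v sin47.4° = 7.43×10^5 m/s is bent by the field.
r = m v⊥ /(qB) = (2.21×10^-25)(7.43×10^5) / [(2×1.60×10^-19)(6.30×10^-3)] = 81.4 m.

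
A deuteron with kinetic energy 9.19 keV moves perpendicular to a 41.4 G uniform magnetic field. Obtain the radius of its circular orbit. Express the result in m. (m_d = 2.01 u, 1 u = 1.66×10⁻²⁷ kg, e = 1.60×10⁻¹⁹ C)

Convert the energy: K = 9.19 keV = 1.47×10^-15 J.
v = √(2K/m) = √(2·1.47×10^-15/3.34×10^-27) = 9.39×10^5 m/s.
r = mv/(qB) = (3.34×10^-27)(9.39×10^5) / [(1×1.60×10^-19)(4.14×10^-3)] = 4.73 m.

r ≈ 4.73 m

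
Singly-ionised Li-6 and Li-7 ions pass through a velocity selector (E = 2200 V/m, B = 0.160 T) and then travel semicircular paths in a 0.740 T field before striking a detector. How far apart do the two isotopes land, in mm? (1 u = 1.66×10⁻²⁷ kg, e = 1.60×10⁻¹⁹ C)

Δd ≈ 0.386 mm

Both emerge at v = E/B₁ = 1.38×10^4 m/s.
r = mv/(qB₂), so r₁ = 1.157×10^-3 m and r₂ = 1.349×10^-3 m, giving Δr = 1.93×10^-4 m.
After a semicircle each ion lands a diameter 2r from the entry slit, so the separation is 2Δr = 3.86×10^-4 m.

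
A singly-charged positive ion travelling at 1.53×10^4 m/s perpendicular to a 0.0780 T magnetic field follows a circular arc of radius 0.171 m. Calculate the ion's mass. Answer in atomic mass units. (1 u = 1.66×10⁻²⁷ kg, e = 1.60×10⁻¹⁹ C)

m ≈ 84.0 u

qvB = mv²/r ⇒ m = qBr/v.
m = (1×1.60×10^-19)(0.0780)(0.171) / (1.53×10^4) = 1.39×10^-25 kg = 84.0 u.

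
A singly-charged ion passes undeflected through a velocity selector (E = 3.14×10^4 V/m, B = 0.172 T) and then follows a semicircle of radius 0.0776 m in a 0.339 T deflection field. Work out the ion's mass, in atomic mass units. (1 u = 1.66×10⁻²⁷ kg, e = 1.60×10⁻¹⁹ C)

m ≈ 13.9 u

v = E/B₁ = 1.83×10^5 m/s.
From r = mv/(qB₂), m = qB₂r/v = (1×1.60×10^-19)(0.339)(0.0776) / (1.83×10^5) = 2.31×10^-26 kg.
In atomic mass units: m = 2.31×10^-26 / 1.66×10^-27 = 13.9 u.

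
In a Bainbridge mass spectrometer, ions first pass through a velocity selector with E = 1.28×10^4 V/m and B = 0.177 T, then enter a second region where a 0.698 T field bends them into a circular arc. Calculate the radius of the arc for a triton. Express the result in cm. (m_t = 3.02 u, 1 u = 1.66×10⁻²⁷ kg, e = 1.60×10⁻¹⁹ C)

r ≈ 0.325 cm

The selector passes v = E/B = 1.28×10^4/0.177 = 7.23×10^4 m/s.
In the deflection region, r = mv/(qB₂) = (5.01×10^-27)(7.23×10^4) / [(1×1.60×10^-19)(0.698)] = 3.25×10^-3 m.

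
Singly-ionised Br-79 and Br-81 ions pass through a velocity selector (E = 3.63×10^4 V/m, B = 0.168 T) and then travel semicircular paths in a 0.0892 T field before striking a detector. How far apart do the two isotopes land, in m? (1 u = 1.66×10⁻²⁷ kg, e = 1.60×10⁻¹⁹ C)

Both emerge at v = E/B₁ = 2.16×10^5 m/s.
r = mv/(qB₂), so r₁ = 1.9854 m and r₂ = 2.0357 m, giving Δr = 0.0503 m.
After a semicircle each ion lands a diameter 2r from the entry slit, so the separation is 2Δr = 0.101 m.

Δd ≈ 0.101 m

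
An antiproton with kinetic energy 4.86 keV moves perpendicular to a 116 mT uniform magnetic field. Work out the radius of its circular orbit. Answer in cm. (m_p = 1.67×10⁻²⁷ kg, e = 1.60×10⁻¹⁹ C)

Convert the energy: K = 4.86 keV = 7.78×10^-16 J.
v = √(2K/m) = √(2·7.78×10^-16/1.67×10^-27) = 9.65×10^5 m/s.
r = mv/(qB) = (1.67×10^-27)(9.65×10^5) / [(1×1.60×10^-19)(0.116)] = 0.0868 m.

r ≈ 8.68 cm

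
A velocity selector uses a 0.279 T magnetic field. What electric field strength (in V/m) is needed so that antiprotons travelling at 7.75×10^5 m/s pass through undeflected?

qE = qvB ⇒ E = vB = (7.75×10^5)(0.279) = 2.16×10^5 V/m.

E ≈ 2.16×10^5 V/m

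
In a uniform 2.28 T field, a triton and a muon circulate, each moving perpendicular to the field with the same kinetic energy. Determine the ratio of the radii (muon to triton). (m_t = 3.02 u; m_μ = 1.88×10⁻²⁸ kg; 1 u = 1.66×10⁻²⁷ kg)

ratio ≈ 0.194

r = √(2mK)/(qB) ⇒ at equal K, r ∝ √m/q.
r_{muon}/r_{triton} = 0.194.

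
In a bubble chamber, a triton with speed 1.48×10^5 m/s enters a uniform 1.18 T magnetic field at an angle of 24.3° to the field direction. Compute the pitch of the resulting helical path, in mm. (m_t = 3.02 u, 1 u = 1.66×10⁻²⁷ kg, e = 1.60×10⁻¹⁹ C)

The velocity component along B is v∥ = v cos24.3° = 1.35×10^5 m/s.
The cyclotron period T = 2πm/(qB) = 1.67×10^-7 s is set by m, q, B alone.
Pitch = v∥·T = (1.35×10^5)(1.67×10^-7) = 0.0225 m.

pitch ≈ 22.5 mm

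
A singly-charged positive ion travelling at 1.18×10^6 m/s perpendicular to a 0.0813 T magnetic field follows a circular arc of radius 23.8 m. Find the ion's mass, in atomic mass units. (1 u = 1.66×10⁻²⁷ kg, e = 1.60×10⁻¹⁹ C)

qvB = mv²/r ⇒ m = qBr/v.
m = (1×1.60×10^-19)(0.0813)(23.8) / (1.18×10^6) = 2.62×10^-25 kg = 158 u.

m ≈ 158 u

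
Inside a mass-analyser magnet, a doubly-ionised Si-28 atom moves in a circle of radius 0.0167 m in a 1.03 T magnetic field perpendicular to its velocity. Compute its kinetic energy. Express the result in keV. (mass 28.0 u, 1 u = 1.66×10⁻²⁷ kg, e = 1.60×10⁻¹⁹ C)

v = qBr/m = (2×1.60×10^-19)(1.03)(0.0167) / (4.65×10^-26) = 1.18×10^5 m/s.
K = ½mv² = 0.5·(4.65×10^-26)·(1.18×10^5)² = 3.26×10^-16 J = 2.04 keV.

K ≈ 2.04 keV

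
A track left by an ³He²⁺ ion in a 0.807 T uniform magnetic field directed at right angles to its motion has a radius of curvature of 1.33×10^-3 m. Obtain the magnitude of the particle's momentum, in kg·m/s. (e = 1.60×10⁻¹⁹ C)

Since qvB = mv²/r, the momentum p = mv = qBr.
p = (2×1.60×10^-19)(0.807)(1.33×10^-3) = 3.43×10^-22 kg·m/s.

p ≈ 3.43×10^-22 kg·m/s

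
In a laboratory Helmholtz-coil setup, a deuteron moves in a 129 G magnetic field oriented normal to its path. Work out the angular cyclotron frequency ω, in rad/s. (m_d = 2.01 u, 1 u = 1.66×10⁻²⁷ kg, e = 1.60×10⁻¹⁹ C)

ω = qB/m = (1×1.60×10^-19)(0.0129) / (3.34×10^-27) = 6.19×10^5 rad/s.

ω ≈ 6.19×10^5 rad/s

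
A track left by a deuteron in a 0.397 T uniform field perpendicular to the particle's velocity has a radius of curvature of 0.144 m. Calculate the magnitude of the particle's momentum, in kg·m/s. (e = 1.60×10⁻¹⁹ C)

Since qvB = mv²/r, the momentum p = mv = qBr.
p = (1×1.60×10^-19)(0.397)(0.144) = 9.15×10^-21 kg·m/s.

p ≈ 9.15×10^-21 kg·m/s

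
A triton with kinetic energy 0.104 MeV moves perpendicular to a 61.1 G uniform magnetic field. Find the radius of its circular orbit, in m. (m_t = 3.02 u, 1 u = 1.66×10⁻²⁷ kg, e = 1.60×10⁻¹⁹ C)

r ≈ 13.2 m

Convert the energy: K = 0.104 MeV = 1.66×10^-14 J.
v = √(2K/m) = √(2·1.66×10^-14/5.01×10^-27) = 2.58×10^6 m/s.
r = mv/(qB) = (5.01×10^-27)(2.58×10^6) / [(1×1.60×10^-19)(6.11×10^-3)] = 13.2 m.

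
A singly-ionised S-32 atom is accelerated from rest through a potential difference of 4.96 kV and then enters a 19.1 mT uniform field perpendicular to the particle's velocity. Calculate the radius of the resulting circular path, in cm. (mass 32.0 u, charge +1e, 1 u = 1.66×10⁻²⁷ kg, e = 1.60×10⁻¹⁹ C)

r ≈ 300 cm

The kinetic energy gained is K = qV = (1×1.60×10^-19)(4960) = 7.94×10^-16 J.
v = √(2K/m) = 1.73×10^5 m/s.
r = mv/(qB) = (5.31×10^-26)(1.73×10^5) / [(1×1.60×10^-19)(0.0191)] = 3.00 m.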